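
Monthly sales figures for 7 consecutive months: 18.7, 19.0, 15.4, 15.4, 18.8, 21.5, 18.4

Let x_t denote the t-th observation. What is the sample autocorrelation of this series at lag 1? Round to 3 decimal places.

Mean x̄ = (18.7 + 19.0 + 15.4 + 15.4 + 18.8 + 21.5 + 18.4)/7 = 18.1714
Σ(x_t−x̄)(x_{t+1}−x̄) = (0.4380) + (-2.2963) + (7.6808) + (-1.7420) + (2.0922) + (0.7608) = 6.9335
Denominator Σ(x_t−x̄)² = 27.8543
r_1 = 6.9335 / 27.8543 = 0.249

0.249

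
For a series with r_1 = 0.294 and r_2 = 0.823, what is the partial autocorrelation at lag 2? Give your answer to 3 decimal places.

φ_{22} = (r_2 − r_1²) / (1 − r_1²)
r_1² = (0.294)² = 0.086436
Numerator = 0.823 − 0.0864 = 0.7366; denominator = 1 − 0.0864 = 0.9136
φ_{22} = 0.7366 / 0.9136 = 0.806

0.806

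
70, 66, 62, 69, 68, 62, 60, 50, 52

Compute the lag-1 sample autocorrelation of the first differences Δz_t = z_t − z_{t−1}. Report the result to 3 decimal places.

-0.227

First differences Δz: -4, -4, 7, -1, -6, -2, -10, 2
Mean of differences = -2.2500
Numerator Σ(Δz_t−Δz̄)(Δz_{t+1}−Δz̄) = -42.0625
Denominator Σ(Δz_t−Δz̄)² = 185.5000
r_1(Δz) = -42.0625 / 185.5000 = -0.227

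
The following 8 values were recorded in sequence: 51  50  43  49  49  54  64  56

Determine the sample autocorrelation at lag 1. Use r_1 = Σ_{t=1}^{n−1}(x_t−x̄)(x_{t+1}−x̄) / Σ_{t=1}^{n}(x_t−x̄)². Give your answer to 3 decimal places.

Mean x̄ = (51 + 50 + 43 + 49 + 49 + 54 + 64 + 56)/8 = 52.0000
Deviations from mean: -1.0000, -2.0000, -9.0000, -3.0000, -3.0000, 2.0000, 12.0000, 4.0000
Numerator Σ_{t=1}^{7}(x_t−x̄)(x_{t+1}−x̄) = 122.0000
Denominator Σ(x_t−x̄)² = 268.0000
r_1 = 122.0000 / 268.0000 = 0.455

0.455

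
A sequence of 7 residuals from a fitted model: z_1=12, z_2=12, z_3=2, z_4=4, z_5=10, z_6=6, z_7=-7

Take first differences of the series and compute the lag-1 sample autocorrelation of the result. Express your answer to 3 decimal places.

First differences Δz: 0, -10, 2, 6, -4, -13
Mean of differences = -3.1667
Numerator Σ(Δz_t−Δz̄)(Δz_{t+1}−Δz̄) = -9.0278
Denominator Σ(Δz_t−Δz̄)² = 264.8333
r_1(Δz) = -9.0278 / 264.8333 = -0.034

-0.034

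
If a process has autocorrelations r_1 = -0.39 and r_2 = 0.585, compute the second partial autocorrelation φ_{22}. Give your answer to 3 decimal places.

0.511

φ_{22} = (r_2 − r_1²) / (1 − r_1²)
r_1² = (-0.39)² = 0.1521
Numerator = 0.585 − 0.1521 = 0.4329; denominator = 1 − 0.1521 = 0.8479
φ_{22} = 0.4329 / 0.8479 = 0.511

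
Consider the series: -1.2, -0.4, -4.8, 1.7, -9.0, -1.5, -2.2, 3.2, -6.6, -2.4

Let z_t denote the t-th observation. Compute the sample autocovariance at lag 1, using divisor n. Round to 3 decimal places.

Mean z̄ = (-1.2 − 0.4 − 4.8 + 1.7 − 9.0 − 1.5 − 2.2 + 3.2 − 6.6 − 2.4)/10 = -2.3200
Σ_{t=1}^{9}(z_t−z̄)(z_{t+1}−z̄) = -67.4344
γ_1 = -67.4344 / 10 = -6.743

-6.743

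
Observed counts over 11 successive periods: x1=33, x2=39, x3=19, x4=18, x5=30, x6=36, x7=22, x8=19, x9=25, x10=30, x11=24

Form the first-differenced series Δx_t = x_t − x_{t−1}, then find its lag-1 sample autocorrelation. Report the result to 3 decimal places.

-0.120

First differences Δx: 6, -20, -1, 12, 6, -14, -3, 6, 5, -6
Mean of differences = -0.9000
Numerator Σ(Δx_t−Δx̄)(Δx_{t+1}−Δx̄) = -108.9100
Denominator Σ(Δx_t−Δx̄)² = 910.9000
r_1(Δx) = -108.9100 / 910.9000 = -0.120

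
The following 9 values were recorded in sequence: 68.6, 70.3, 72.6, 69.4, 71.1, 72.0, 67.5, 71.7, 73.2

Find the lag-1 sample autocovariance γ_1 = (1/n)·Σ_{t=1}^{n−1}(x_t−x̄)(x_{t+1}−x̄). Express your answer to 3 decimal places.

-0.805

Mean x̄ = (68.6 + 70.3 + 72.6 + 69.4 + 71.1 + 72.0 + 67.5 + 71.7 + 73.2)/9 = 70.7111
Σ_{t=1}^{8}(x_t−x̄)(x_{t+1}−x̄) = -7.2468
γ_1 = -7.2468 / 9 = -0.805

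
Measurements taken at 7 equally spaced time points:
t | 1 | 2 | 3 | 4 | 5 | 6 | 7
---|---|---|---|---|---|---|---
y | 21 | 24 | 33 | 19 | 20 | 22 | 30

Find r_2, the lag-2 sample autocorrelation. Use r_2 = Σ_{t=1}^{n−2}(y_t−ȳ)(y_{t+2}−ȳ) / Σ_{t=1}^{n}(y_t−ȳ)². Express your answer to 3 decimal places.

Mean ȳ = (21 + 24 + 33 + 19 + 20 + 22 + 30)/7 = 24.1429
Deviations from mean: -3.1429, -0.1429, 8.8571, -5.1429, -4.1429, -2.1429, 5.8571
Numerator Σ_{t=1}^{5}(y_t−ȳ)(y_{t+2}−ȳ) = -77.0408
Denominator Σ(y_t−ȳ)² = 170.8571
r_2 = -77.0408 / 170.8571 = -0.451

-0.451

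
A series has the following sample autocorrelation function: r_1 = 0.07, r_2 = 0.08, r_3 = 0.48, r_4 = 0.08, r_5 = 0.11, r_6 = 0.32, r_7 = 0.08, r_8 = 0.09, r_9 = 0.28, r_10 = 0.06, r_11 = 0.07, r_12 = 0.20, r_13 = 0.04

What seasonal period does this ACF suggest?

The largest autocorrelation is r_3 = 0.48, with weaker echoes at lags 6 (0.32), 9 (0.28) and 12 (0.20); the remaining lags stay at or below 0.11.
The dominant spike at lag 3 indicates a seasonal period of 3.

3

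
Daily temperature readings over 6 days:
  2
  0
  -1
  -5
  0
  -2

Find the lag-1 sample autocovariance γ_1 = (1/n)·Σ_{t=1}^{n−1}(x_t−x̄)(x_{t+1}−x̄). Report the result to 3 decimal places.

Mean x̄ = (2 + 0 − 1 − 5 + 0 − 2)/6 = -1.0000
Σ_{t=1}^{5}(x_t−x̄)(x_{t+1}−x̄) = -2.0000
γ_1 = -2.0000 / 6 = -0.333

-0.333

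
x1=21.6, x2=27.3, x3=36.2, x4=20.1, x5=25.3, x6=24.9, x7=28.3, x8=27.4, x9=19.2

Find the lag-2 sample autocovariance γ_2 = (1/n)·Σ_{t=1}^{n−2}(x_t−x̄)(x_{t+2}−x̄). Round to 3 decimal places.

-7.817

Mean x̄ = (21.6 + 27.3 + 36.2 + 20.1 + 25.3 + 24.9 + 28.3 + 27.4 + 19.2)/9 = 25.5889
Σ_{t=1}^{7}(x_t−x̄)(x_{t+2}−x̄) = -70.3547
γ_2 = -70.3547 / 9 = -7.817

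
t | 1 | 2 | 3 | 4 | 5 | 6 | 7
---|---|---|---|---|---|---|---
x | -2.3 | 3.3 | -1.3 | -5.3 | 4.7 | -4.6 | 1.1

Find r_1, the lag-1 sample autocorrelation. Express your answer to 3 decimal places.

Mean x̄ = (-2.3 + 3.3 − 1.3 − 5.3 + 4.7 − 4.6 + 1.1)/7 = -0.6286
Deviations from mean: -1.6714, 3.9286, -0.6714, -4.6714, 5.3286, -3.9714, 1.7286
Σ(x_t−x̄)(x_{t+1}−x̄) = (-6.5663) + (-2.6378) + (3.1365) + (-24.8920) + (-21.1620) + (-6.8649) = -58.9865
Denominator Σ(x_t−x̄)² = 87.6543
r_1 = -58.9865 / 87.6543 = -0.673

-0.673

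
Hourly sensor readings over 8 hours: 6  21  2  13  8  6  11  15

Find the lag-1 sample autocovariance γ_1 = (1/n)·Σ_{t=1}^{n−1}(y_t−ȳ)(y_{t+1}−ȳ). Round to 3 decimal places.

-19.164

Mean ȳ = (6 + 21 + 2 + 13 + 8 + 6 + 11 + 15)/8 = 10.2500
Deviations: -4.2500, 10.7500, -8.2500, 2.7500, -2.2500, -4.2500, 0.7500, 4.7500
Σ_{t=1}^{7}(y_t−ȳ)(y_{t+1}−ȳ) = -153.3125
γ_1 = -153.3125 / 8 = -19.164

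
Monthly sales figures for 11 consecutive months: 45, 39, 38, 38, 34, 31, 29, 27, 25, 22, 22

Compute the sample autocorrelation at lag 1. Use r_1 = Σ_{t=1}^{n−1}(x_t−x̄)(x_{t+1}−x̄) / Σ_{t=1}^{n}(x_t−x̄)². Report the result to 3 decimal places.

0.694

Mean x̄ = (45 + 39 + 38 + 38 + 34 + 31 + 29 + 27 + 25 + 22 + 22)/11 = 31.8182
Numerator Σ_{t=1}^{10}(x_t−x̄)(x_{t+1}−x̄) = 401.0579
Denominator Σ(x_t−x̄)² = 577.6364
r_1 = 401.0579 / 577.6364 = 0.694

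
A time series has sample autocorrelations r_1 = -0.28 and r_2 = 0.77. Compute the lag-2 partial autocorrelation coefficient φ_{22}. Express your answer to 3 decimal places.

φ_{22} = (r_2 − r_1²) / (1 − r_1²)
r_1² = (-0.28)² = 0.0784
Numerator = 0.77 − 0.0784 = 0.6916; denominator = 1 − 0.0784 = 0.9216
φ_{22} = 0.6916 / 0.9216 = 0.750

0.750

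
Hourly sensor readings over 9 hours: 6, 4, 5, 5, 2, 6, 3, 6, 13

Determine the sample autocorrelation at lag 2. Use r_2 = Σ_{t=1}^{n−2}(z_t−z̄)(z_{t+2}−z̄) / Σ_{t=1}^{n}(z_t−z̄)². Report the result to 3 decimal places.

-0.095

Mean z̄ = (6 + 4 + 5 + 5 + 2 + 6 + 3 + 6 + 13)/9 = 5.5556
Σ(z_t−z̄)(z_{t+2}−z̄) = (-0.2469) + (0.8642) + (1.9753) + (-0.2469) + (9.0864) + (0.1975) + (-19.0247) = -7.3951
Denominator Σ(z_t−z̄)² = 78.2222
r_2 = -7.3951 / 78.2222 = -0.095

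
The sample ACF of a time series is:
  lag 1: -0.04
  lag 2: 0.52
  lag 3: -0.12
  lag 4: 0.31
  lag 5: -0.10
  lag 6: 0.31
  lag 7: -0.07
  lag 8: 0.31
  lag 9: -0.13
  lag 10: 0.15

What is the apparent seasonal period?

2

The largest autocorrelation is r_2 = 0.52, with weaker echoes at lags 4 (0.31), 6 (0.31), 8 (0.31) and 10 (0.15); the remaining lags stay at or below -0.04.
The dominant spike at lag 2 indicates a seasonal period of 2.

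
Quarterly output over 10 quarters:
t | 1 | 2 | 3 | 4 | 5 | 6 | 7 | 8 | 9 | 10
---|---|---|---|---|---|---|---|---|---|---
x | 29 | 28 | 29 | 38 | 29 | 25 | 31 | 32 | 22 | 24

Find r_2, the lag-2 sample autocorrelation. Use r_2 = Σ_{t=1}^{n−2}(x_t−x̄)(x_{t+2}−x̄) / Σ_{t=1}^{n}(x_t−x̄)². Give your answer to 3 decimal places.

Mean x̄ = (29 + 28 + 29 + 38 + 29 + 25 + 31 + 32 + 22 + 24)/10 = 28.7000
Numerator Σ_{t=1}^{8}(x_t−x̄)(x_{t+2}−x̄) = -83.1800
Denominator Σ(x_t−x̄)² = 184.1000
r_2 = -83.1800 / 184.1000 = -0.452

-0.452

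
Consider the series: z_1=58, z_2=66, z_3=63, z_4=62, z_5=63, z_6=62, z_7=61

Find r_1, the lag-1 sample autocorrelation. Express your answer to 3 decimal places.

Mean z̄ = (58 + 66 + 63 + 62 + 63 + 62 + 61)/7 = 62.1429
Deviations from mean: -4.1429, 3.8571, 0.8571, -0.1429, 0.8571, -0.1429, -1.1429
Numerator Σ_{t=1}^{6}(z_t−z̄)(z_{t+1}−z̄) = -12.8776
Denominator Σ(z_t−z̄)² = 34.8571
r_1 = -12.8776 / 34.8571 = -0.369

-0.369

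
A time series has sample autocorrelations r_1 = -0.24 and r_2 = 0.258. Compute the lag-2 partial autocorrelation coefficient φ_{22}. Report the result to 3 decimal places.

0.213

φ_{22} = (r_2 − r_1²) / (1 − r_1²)
r_1² = (-0.24)² = 0.0576
Numerator = 0.258 − 0.0576 = 0.2004; denominator = 1 − 0.0576 = 0.9424
φ_{22} = 0.2004 / 0.9424 = 0.213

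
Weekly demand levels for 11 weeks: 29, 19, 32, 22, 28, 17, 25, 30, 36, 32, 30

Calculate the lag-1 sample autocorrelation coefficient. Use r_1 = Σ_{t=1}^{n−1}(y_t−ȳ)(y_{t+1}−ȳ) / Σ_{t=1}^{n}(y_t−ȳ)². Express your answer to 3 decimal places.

Mean ȳ = (29 + 19 + 32 + 22 + 28 + 17 + 25 + 30 + 36 + 32 + 30)/11 = 27.2727
Numerator Σ_{t=1}^{10}(y_t−ȳ)(y_{t+1}−ȳ) = 5.4711
Denominator Σ(y_t−ȳ)² = 346.1818
r_1 = 5.4711 / 346.1818 = 0.016

0.016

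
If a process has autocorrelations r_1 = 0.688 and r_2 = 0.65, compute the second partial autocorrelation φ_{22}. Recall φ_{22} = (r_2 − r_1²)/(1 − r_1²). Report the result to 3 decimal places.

φ_{22} = (r_2 − r_1²) / (1 − r_1²)
r_1² = (0.688)² = 0.473344
Numerator = 0.65 − 0.4733 = 0.1767; denominator = 1 − 0.4733 = 0.5267
φ_{22} = 0.1767 / 0.5267 = 0.335

0.335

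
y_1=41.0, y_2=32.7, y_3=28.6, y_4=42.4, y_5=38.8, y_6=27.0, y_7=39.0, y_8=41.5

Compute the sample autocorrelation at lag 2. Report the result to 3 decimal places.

Mean ȳ = (41.0 + 32.7 + 28.6 + 42.4 + 38.8 + 27.0 + 39.0 + 41.5)/8 = 36.3750
Deviations from mean: 4.6250, -3.6750, -7.7750, 6.0250, 2.4250, -9.3750, 2.6250, 5.1250
Σ(y_t−ȳ)(y_{t+2}−ȳ) = (-35.9594) + (-22.1419) + (-18.8544) + (-56.4844) + (6.3656) + (-48.0469) = -175.1213
Denominator Σ(y_t−ȳ)² = 258.5750
r_2 = -175.1213 / 258.5750 = -0.677

-0.677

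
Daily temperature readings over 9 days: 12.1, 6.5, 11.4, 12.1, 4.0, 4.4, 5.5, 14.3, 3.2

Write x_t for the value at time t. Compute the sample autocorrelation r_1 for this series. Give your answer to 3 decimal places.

-0.253

Mean x̄ = (12.1 + 6.5 + 11.4 + 12.1 + 4.0 + 4.4 + 5.5 + 14.3 + 3.2)/9 = 8.1667
Numerator Σ_{t=1}^{8}(x_t−x̄)(x_{t+1}−x̄) = -36.6944
Denominator Σ(x_t−x̄)² = 145.1200
r_1 = -36.6944 / 145.1200 = -0.253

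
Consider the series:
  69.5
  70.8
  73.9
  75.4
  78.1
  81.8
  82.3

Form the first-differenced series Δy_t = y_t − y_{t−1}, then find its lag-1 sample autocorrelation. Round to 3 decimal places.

-0.461

First differences Δy: 1.3, 3.1, 1.5, 2.7, 3.7, 0.5
Mean of differences = 2.1333
Numerator Σ(Δy_t−Δȳ)(Δy_{t+1}−Δȳ) = -3.4478
Denominator Σ(Δy_t−Δȳ)² = 7.4733
r_1(Δy) = -3.4478 / 7.4733 = -0.461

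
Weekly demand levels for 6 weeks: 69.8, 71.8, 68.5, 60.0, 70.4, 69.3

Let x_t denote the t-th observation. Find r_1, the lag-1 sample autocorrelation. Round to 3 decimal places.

Mean x̄ = (69.8 + 71.8 + 68.5 + 60.0 + 70.4 + 69.3)/6 = 68.3000
Deviations from mean: 1.5000, 3.5000, 0.2000, -8.3000, 2.1000, 1.0000
Numerator Σ_{t=1}^{5}(x_t−x̄)(x_{t+1}−x̄) = -11.0400
Denominator Σ(x_t−x̄)² = 88.8400
r_1 = -11.0400 / 88.8400 = -0.124

-0.124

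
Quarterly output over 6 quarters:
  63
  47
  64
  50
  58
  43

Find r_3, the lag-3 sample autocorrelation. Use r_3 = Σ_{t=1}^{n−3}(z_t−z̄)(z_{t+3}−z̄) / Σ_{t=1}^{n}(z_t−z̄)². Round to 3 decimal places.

-0.455

Mean z̄ = (63 + 47 + 64 + 50 + 58 + 43)/6 = 54.1667
Deviations from mean: 8.8333, -7.1667, 9.8333, -4.1667, 3.8333, -11.1667
Σ(z_t−z̄)(z_{t+3}−z̄) = (-36.8056) + (-27.4722) + (-109.8056) = -174.0833
Denominator Σ(z_t−z̄)² = 382.8333
r_3 = -174.0833 / 382.8333 = -0.455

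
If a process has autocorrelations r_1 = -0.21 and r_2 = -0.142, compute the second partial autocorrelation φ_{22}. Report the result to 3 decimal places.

φ_{22} = (r_2 − r_1²) / (1 − r_1²)
r_1² = (-0.21)² = 0.0441
Numerator = -0.142 − 0.0441 = -0.1861; denominator = 1 − 0.0441 = 0.9559
φ_{22} = -0.1861 / 0.9559 = -0.195

-0.195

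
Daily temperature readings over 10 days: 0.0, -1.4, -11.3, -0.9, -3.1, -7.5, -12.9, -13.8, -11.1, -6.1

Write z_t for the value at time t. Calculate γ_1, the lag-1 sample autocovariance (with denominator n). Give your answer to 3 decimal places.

Mean z̄ = (0.0 − 1.4 − 11.3 − 0.9 − 3.1 − 7.5 − 12.9 − 13.8 − 11.1 − 6.1)/10 = -6.8100
Σ_{t=1}^{9}(z_t−z̄)(z_{t+1}−z̄) = 79.0939
γ_1 = 79.0939 / 10 = 7.909

7.909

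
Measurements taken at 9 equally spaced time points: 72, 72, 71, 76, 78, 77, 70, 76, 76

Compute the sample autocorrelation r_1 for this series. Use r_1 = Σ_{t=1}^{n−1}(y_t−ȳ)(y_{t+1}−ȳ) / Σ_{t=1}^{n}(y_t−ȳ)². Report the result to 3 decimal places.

Mean ȳ = (72 + 72 + 71 + 76 + 78 + 77 + 70 + 76 + 76)/9 = 74.2222
Numerator Σ_{t=1}^{8}(y_t−ȳ)(y_{t+1}−ȳ) = 7.5062
Denominator Σ(y_t−ȳ)² = 69.5556
r_1 = 7.5062 / 69.5556 = 0.108

0.108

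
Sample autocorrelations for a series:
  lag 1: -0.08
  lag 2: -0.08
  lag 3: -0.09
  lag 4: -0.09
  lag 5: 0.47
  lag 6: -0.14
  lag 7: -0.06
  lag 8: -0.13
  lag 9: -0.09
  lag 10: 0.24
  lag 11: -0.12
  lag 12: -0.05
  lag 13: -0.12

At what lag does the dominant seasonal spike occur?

5

The largest autocorrelation is r_5 = 0.47, with a weaker echo at lag 10 (0.24); the remaining lags stay at or below -0.05.
The dominant spike at lag 5 indicates a seasonal period of 5.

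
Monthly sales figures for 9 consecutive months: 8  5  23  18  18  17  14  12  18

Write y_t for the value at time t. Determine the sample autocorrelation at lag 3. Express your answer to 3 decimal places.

-0.155

Mean ȳ = (8 + 5 + 23 + 18 + 18 + 17 + 14 + 12 + 18)/9 = 14.7778
Σ(y_t−ȳ)(y_{t+3}−ȳ) = (-21.8395) + (-31.5062) + (18.2716) + (-2.5062) + (-8.9506) + (7.1605) = -39.3704
Denominator Σ(y_t−ȳ)² = 253.5556
r_3 = -39.3704 / 253.5556 = -0.155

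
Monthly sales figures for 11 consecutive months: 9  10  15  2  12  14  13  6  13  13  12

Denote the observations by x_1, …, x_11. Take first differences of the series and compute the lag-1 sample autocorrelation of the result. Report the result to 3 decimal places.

-0.540

First differences Δx: 1, 5, -13, 10, 2, -1, -7, 7, 0, -1
Mean of differences = 0.3000
Numerator Σ(Δx_t−Δx̄)(Δx_{t+1}−Δx̄) = -214.9900
Denominator Σ(Δx_t−Δx̄)² = 398.1000
r_1(Δx) = -214.9900 / 398.1000 = -0.540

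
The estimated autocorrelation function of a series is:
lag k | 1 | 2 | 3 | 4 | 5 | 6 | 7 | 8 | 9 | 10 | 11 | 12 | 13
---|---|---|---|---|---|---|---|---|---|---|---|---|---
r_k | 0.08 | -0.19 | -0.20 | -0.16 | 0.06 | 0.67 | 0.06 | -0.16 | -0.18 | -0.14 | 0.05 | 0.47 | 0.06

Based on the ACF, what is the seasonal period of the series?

The largest autocorrelation is r_6 = 0.67, with a weaker echo at lag 12 (0.47); the remaining lags stay at or below 0.08.
The dominant spike at lag 6 indicates a seasonal period of 6.

6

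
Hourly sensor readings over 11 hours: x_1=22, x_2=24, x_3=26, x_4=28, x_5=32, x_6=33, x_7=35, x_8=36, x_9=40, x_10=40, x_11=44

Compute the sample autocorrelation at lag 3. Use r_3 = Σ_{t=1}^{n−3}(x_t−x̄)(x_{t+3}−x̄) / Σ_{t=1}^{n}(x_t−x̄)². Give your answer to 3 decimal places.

0.192

Mean x̄ = (22 + 24 + 26 + 28 + 32 + 33 + 35 + 36 + 40 + 40 + 44)/11 = 32.7273
Numerator Σ_{t=1}^{8}(x_t−x̄)(x_{t+3}−x̄) = 97.5041
Denominator Σ(x_t−x̄)² = 508.1818
r_3 = 97.5041 / 508.1818 = 0.192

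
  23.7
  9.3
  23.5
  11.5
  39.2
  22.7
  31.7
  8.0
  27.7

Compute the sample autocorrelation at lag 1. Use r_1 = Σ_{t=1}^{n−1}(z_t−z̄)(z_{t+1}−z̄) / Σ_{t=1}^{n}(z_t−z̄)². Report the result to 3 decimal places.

Mean z̄ = (23.7 + 9.3 + 23.5 + 11.5 + 39.2 + 22.7 + 31.7 + 8.0 + 27.7)/9 = 21.9222
Numerator Σ_{t=1}^{8}(z_t−z̄)(z_{t+1}−z̄) = -434.3960
Denominator Σ(z_t−z̄)² = 895.5356
r_1 = -434.3960 / 895.5356 = -0.485

-0.485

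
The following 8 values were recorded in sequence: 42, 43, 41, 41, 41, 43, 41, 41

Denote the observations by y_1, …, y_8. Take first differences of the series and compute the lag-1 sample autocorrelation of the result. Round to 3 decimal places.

-0.490

First differences Δy: 1, -2, 0, 0, 2, -2, 0
Mean of differences = -0.1429
Numerator Σ(Δy_t−Δȳ)(Δy_{t+1}−Δȳ) = -6.3061
Denominator Σ(Δy_t−Δȳ)² = 12.8571
r_1(Δy) = -6.3061 / 12.8571 = -0.490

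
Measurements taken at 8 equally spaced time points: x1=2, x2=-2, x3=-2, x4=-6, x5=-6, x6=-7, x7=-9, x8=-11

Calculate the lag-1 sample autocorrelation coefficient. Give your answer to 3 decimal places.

Mean x̄ = (2 − 2 − 2 − 6 − 6 − 7 − 9 − 11)/8 = -5.1250
Deviations from mean: 7.1250, 3.1250, 3.1250, -0.8750, -0.8750, -1.8750, -3.8750, -5.8750
Numerator Σ_{t=1}^{7}(x_t−x̄)(x_{t+1}−x̄) = 61.7344
Denominator Σ(x_t−x̄)² = 124.8750
r_1 = 61.7344 / 124.8750 = 0.494

0.494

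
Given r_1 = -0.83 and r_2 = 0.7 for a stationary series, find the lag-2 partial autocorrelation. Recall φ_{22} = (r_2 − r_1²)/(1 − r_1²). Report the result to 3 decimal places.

φ_{22} = (r_2 − r_1²) / (1 − r_1²)
r_1² = (-0.83)² = 0.6889
Numerator = 0.7 − 0.6889 = 0.0111; denominator = 1 − 0.6889 = 0.3111
φ_{22} = 0.0111 / 0.3111 = 0.036

0.036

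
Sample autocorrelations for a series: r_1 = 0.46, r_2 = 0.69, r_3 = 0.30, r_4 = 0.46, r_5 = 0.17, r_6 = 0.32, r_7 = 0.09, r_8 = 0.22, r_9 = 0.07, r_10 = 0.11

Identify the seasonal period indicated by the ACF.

2

The largest autocorrelation is r_2 = 0.69; the remaining lags stay at or below 0.46.
The dominant spike at lag 2 indicates a seasonal period of 2.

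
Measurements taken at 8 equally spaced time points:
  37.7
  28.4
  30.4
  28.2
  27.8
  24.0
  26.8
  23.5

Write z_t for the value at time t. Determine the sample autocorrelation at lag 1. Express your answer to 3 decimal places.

0.124

Mean z̄ = (37.7 + 28.4 + 30.4 + 28.2 + 27.8 + 24.0 + 26.8 + 23.5)/8 = 28.3500
Deviations from mean: 9.3500, 0.0500, 2.0500, -0.1500, -0.5500, -4.3500, -1.5500, -4.8500
Numerator Σ_{t=1}^{7}(z_t−z̄)(z_{t+1}−z̄) = 16.9975
Denominator Σ(z_t−z̄)² = 136.8000
r_1 = 16.9975 / 136.8000 = 0.124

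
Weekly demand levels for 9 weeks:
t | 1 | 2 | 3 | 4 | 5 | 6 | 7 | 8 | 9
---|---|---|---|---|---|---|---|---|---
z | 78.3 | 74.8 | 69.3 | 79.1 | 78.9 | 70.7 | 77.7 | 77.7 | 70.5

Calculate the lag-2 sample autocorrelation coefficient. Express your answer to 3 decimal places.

-0.569

Mean z̄ = (78.3 + 74.8 + 69.3 + 79.1 + 78.9 + 70.7 + 77.7 + 77.7 + 70.5)/9 = 75.2222
Numerator Σ_{t=1}^{7}(z_t−z̄)(z_{t+2}−z̄) = -72.9743
Denominator Σ(z_t−z̄)² = 128.3156
r_2 = -72.9743 / 128.3156 = -0.569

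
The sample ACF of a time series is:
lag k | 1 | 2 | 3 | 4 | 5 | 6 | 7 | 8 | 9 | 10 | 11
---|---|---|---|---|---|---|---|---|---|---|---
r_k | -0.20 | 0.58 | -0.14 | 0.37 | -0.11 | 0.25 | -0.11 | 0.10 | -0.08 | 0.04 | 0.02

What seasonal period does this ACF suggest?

The largest autocorrelation is r_2 = 0.58, with weaker echoes at lags 4 (0.37) and 6 (0.25); the remaining lags stay at or below 0.10.
The dominant spike at lag 2 indicates a seasonal period of 2.

2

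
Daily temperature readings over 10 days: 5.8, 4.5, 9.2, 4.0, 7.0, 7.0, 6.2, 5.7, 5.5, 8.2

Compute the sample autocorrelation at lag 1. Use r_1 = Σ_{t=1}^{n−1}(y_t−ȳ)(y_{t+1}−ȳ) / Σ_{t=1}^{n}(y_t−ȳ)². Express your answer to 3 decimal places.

-0.577

Mean ȳ = (5.8 + 4.5 + 9.2 + 4.0 + 7.0 + 7.0 + 6.2 + 5.7 + 5.5 + 8.2)/10 = 6.3100
Numerator Σ_{t=1}^{9}(y_t−ȳ)(y_{t+1}−ȳ) = -13.1471
Denominator Σ(y_t−ȳ)² = 22.7890
r_1 = -13.1471 / 22.7890 = -0.577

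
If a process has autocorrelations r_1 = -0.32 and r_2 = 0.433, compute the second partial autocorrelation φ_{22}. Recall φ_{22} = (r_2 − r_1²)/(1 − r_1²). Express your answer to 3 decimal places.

φ_{22} = (r_2 − r_1²) / (1 − r_1²)
r_1² = (-0.32)² = 0.1024
Numerator = 0.433 − 0.1024 = 0.3306; denominator = 1 − 0.1024 = 0.8976
φ_{22} = 0.3306 / 0.8976 = 0.368

0.368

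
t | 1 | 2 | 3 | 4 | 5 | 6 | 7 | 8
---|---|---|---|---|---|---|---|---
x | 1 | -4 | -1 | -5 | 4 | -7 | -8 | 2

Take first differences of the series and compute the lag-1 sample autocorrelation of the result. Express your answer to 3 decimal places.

First differences Δx: -5, 3, -4, 9, -11, -1, 10
Mean of differences = 0.1429
Numerator Σ(Δx_t−Δx̄)(Δx_{t+1}−Δx̄) = -160.4490
Denominator Σ(Δx_t−Δx̄)² = 352.8571
r_1(Δx) = -160.4490 / 352.8571 = -0.455

-0.455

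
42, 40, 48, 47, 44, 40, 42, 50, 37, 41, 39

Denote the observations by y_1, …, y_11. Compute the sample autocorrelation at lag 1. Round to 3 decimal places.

-0.099

Mean ȳ = (42 + 40 + 48 + 47 + 44 + 40 + 42 + 50 + 37 + 41 + 39)/11 = 42.7273
Numerator Σ_{t=1}^{10}(y_t−ȳ)(y_{t+1}−ȳ) = -16.5289
Denominator Σ(y_t−ȳ)² = 166.1818
r_1 = -16.5289 / 166.1818 = -0.099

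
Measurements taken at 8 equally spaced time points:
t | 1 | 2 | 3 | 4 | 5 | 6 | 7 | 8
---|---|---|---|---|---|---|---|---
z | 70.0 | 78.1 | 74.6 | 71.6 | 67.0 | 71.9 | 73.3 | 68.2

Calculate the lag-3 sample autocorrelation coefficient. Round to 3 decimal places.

Mean z̄ = (70.0 + 78.1 + 74.6 + 71.6 + 67.0 + 71.9 + 73.3 + 68.2)/8 = 71.8375
Σ(z_t−z̄)(z_{t+3}−z̄) = (0.4364) + (-30.2948) + (0.1727) + (-0.3473) + (17.5964) = -12.4367
Denominator Σ(z_t−z̄)² = 89.0588
r_3 = -12.4367 / 89.0588 = -0.140

-0.140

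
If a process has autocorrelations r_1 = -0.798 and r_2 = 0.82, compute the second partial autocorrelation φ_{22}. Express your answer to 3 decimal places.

φ_{22} = (r_2 − r_1²) / (1 − r_1²)
r_1² = (-0.798)² = 0.636804
Numerator = 0.82 − 0.6368 = 0.1832; denominator = 1 − 0.6368 = 0.3632
φ_{22} = 0.1832 / 0.3632 = 0.504

0.504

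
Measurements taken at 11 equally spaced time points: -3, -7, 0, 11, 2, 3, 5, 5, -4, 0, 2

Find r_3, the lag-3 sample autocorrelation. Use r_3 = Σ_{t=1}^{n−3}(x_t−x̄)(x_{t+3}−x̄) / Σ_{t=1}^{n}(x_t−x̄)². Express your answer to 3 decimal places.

Mean x̄ = (-3 − 7 + 0 + 11 + 2 + 3 + 5 + 5 − 4 + 0 + 2)/11 = 1.2727
Numerator Σ_{t=1}^{8}(x_t−x̄)(x_{t+3}−x̄) = -21.9504
Denominator Σ(x_t−x̄)² = 244.1818
r_3 = -21.9504 / 244.1818 = -0.090

-0.090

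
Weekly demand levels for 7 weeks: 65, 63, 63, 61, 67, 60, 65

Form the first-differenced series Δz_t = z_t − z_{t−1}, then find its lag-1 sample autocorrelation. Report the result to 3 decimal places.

First differences Δz: -2, 0, -2, 6, -7, 5
Mean of differences = 0.0000
Numerator Σ(Δz_t−Δz̄)(Δz_{t+1}−Δz̄) = -89.0000
Denominator Σ(Δz_t−Δz̄)² = 118.0000
r_1(Δz) = -89.0000 / 118.0000 = -0.754

-0.754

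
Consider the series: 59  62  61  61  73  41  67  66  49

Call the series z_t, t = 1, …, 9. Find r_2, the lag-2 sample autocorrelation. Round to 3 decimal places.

-0.141

Mean z̄ = (59 + 62 + 61 + 61 + 73 + 41 + 67 + 66 + 49)/9 = 59.8889
Σ(z_t−z̄)(z_{t+2}−z̄) = (-0.9877) + (2.3457) + (14.5679) + (-20.9877) + (93.2346) + (-115.4321) + (-77.4321) = -104.6914
Denominator Σ(z_t−z̄)² = 742.8889
r_2 = -104.6914 / 742.8889 = -0.141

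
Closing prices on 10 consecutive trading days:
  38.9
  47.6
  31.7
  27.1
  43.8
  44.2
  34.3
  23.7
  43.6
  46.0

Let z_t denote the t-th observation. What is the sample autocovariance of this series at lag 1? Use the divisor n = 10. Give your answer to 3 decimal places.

-1.503

Mean z̄ = (38.9 + 47.6 + 31.7 + 27.1 + 43.8 + 44.2 + 34.3 + 23.7 + 43.6 + 46.0)/10 = 38.0900
Σ_{t=1}^{9}(z_t−z̄)(z_{t+1}−z̄) = -15.0281
γ_1 = -15.0281 / 10 = -1.503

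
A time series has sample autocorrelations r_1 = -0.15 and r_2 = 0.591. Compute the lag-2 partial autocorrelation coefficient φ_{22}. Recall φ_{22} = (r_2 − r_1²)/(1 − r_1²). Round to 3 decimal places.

0.582

φ_{22} = (r_2 − r_1²) / (1 − r_1²)
r_1² = (-0.15)² = 0.0225
Numerator = 0.591 − 0.0225 = 0.5685; denominator = 1 − 0.0225 = 0.9775
φ_{22} = 0.5685 / 0.9775 = 0.582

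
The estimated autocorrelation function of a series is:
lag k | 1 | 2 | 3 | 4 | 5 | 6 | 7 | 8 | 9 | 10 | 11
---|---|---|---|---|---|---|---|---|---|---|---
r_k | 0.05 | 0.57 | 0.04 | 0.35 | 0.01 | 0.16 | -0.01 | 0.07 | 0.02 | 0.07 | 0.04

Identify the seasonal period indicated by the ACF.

The largest autocorrelation is r_2 = 0.57, with weaker echoes at lags 4 (0.35) and 6 (0.16); the remaining lags stay at or below 0.07.
The dominant spike at lag 2 indicates a seasonal period of 2.

2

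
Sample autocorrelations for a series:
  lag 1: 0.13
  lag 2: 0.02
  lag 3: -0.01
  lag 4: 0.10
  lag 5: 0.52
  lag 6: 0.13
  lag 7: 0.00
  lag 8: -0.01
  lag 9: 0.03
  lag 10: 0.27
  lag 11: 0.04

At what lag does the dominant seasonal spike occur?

The largest autocorrelation is r_5 = 0.52, with a weaker echo at lag 10 (0.27); the remaining lags stay at or below 0.13.
The dominant spike at lag 5 indicates a seasonal period of 5.

5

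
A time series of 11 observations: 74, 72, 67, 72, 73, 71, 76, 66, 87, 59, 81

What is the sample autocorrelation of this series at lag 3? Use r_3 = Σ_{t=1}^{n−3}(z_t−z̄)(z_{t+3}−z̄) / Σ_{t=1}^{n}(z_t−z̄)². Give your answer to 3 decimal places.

Mean z̄ = (74 + 72 + 67 + 72 + 73 + 71 + 76 + 66 + 87 + 59 + 81)/11 = 72.5455
Numerator Σ_{t=1}^{8}(z_t−z̄)(z_{t+3}−z̄) = -121.8017
Denominator Σ(z_t−z̄)² = 554.7273
r_3 = -121.8017 / 554.7273 = -0.220

-0.220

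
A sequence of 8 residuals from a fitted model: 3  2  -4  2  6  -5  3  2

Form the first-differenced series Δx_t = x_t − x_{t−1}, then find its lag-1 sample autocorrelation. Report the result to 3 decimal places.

-0.531

First differences Δx: -1, -6, 6, 4, -11, 8, -1
Mean of differences = -0.1429
Numerator Σ(Δx_t−Δx̄)(Δx_{t+1}−Δx̄) = -145.8776
Denominator Σ(Δx_t−Δx̄)² = 274.8571
r_1(Δx) = -145.8776 / 274.8571 = -0.531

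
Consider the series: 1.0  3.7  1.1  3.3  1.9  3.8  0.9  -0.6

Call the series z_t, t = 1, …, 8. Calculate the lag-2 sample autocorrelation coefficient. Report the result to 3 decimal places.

0.067

Mean z̄ = (1.0 + 3.7 + 1.1 + 3.3 + 1.9 + 3.8 + 0.9 − 0.6)/8 = 1.8875
Deviations from mean: -0.8875, 1.8125, -0.7875, 1.4125, 0.0125, 1.9125, -0.9875, -2.4875
Σ(z_t−z̄)(z_{t+2}−z̄) = (0.6989) + (2.5602) + (-0.0098) + (2.7014) + (-0.0123) + (-4.7573) = 1.1809
Denominator Σ(z_t−z̄)² = 17.5088
r_2 = 1.1809 / 17.5088 = 0.067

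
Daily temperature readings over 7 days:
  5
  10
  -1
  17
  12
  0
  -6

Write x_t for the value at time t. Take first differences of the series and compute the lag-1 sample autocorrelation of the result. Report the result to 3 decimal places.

First differences Δx: 5, -11, 18, -5, -12, -6
Mean of differences = -1.8333
Numerator Σ(Δx_t−Δx̄)(Δx_{t+1}−Δx̄) = -232.6944
Denominator Σ(Δx_t−Δx̄)² = 654.8333
r_1(Δx) = -232.6944 / 654.8333 = -0.355

-0.355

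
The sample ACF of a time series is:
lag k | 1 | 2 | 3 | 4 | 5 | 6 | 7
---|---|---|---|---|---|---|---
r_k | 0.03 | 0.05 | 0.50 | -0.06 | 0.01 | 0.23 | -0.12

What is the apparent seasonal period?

3

The largest autocorrelation is r_3 = 0.50, with a weaker echo at lag 6 (0.23); the remaining lags stay at or below 0.05.
The dominant spike at lag 3 indicates a seasonal period of 3.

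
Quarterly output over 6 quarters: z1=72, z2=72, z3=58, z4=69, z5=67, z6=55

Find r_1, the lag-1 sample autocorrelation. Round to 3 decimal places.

-0.163

Mean z̄ = (72 + 72 + 58 + 69 + 67 + 55)/6 = 65.5000
Σ(z_t−z̄)(z_{t+1}−z̄) = (42.2500) + (-48.7500) + (-26.2500) + (5.2500) + (-15.7500) = -43.2500
Denominator Σ(z_t−z̄)² = 265.5000
r_1 = -43.2500 / 265.5000 = -0.163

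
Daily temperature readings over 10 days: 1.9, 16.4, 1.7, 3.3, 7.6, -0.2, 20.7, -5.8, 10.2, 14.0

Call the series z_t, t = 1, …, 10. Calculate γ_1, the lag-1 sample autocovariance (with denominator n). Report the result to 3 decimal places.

-37.729

Mean z̄ = (1.9 + 16.4 + 1.7 + 3.3 + 7.6 − 0.2 + 20.7 − 5.8 + 10.2 + 14.0)/10 = 6.9800
Σ_{t=1}^{9}(z_t−z̄)(z_{t+1}−z̄) = -377.2924
γ_1 = -377.2924 / 10 = -37.729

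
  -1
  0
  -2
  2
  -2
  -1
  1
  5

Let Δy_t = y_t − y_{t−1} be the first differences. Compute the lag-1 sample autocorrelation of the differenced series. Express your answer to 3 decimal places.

First differences Δy: 1, -2, 4, -4, 1, 2, 4
Mean of differences = 0.8571
Numerator Σ(Δy_t−Δȳ)(Δy_{t+1}−Δȳ) = -21.5918
Denominator Σ(Δy_t−Δȳ)² = 52.8571
r_1(Δy) = -21.5918 / 52.8571 = -0.408

-0.408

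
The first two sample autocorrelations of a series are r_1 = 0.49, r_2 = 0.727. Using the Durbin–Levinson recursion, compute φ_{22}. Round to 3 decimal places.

φ_{22} = (r_2 − r_1²) / (1 − r_1²)
r_1² = (0.49)² = 0.2401
Numerator = 0.727 − 0.2401 = 0.4869; denominator = 1 − 0.2401 = 0.7599
φ_{22} = 0.4869 / 0.7599 = 0.641

0.641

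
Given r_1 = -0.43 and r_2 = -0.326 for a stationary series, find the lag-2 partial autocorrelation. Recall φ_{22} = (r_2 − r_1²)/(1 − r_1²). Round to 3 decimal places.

-0.627

φ_{22} = (r_2 − r_1²) / (1 − r_1²)
r_1² = (-0.43)² = 0.1849
Numerator = -0.326 − 0.1849 = -0.5109; denominator = 1 − 0.1849 = 0.8151
φ_{22} = -0.5109 / 0.8151 = -0.627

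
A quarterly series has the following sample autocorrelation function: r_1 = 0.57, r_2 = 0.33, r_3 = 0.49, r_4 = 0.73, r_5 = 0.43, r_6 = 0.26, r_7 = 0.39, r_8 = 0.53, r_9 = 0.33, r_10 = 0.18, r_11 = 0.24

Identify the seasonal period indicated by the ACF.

The largest autocorrelation is r_4 = 0.73; the remaining lags stay at or below 0.57. The elevated value at lag 1 (0.57), dropping to 0.33 at lag 2, reflects decaying short-term dependence rather than seasonality.
The dominant spike at lag 4 indicates a seasonal period of 4.

4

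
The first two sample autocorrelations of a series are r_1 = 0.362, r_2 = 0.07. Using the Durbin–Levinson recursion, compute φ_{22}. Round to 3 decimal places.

φ_{22} = (r_2 − r_1²) / (1 − r_1²)
r_1² = (0.362)² = 0.131044
Numerator = 0.07 − 0.1310 = -0.0610; denominator = 1 − 0.1310 = 0.8690
φ_{22} = -0.0610 / 0.8690 = -0.070

-0.070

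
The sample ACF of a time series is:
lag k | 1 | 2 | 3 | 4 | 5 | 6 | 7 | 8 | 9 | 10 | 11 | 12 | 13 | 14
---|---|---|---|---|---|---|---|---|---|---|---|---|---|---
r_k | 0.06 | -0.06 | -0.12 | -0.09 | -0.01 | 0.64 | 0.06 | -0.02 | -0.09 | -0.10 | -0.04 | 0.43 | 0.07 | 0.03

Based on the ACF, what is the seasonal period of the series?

The largest autocorrelation is r_6 = 0.64, with a weaker echo at lag 12 (0.43); the remaining lags stay at or below 0.07.
The dominant spike at lag 6 indicates a seasonal period of 6.

6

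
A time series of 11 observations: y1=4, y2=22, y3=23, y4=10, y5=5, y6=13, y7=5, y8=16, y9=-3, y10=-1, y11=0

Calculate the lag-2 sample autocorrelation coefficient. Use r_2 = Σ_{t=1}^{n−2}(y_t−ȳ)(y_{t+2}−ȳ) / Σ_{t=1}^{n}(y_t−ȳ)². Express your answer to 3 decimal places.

0.029

Mean ȳ = (4 + 22 + 23 + 10 + 5 + 13 + 5 + 16 − 3 − 1 + 0)/11 = 8.5455
Numerator Σ_{t=1}^{9}(y_t−ȳ)(y_{t+2}−ȳ) = 23.3140
Denominator Σ(y_t−ȳ)² = 810.7273
r_2 = 23.3140 / 810.7273 = 0.029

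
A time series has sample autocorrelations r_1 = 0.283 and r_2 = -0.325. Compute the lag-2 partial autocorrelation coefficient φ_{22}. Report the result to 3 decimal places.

φ_{22} = (r_2 − r_1²) / (1 − r_1²)
r_1² = (0.283)² = 0.080089
Numerator = -0.325 − 0.0801 = -0.4051; denominator = 1 − 0.0801 = 0.9199
φ_{22} = -0.4051 / 0.9199 = -0.440

-0.440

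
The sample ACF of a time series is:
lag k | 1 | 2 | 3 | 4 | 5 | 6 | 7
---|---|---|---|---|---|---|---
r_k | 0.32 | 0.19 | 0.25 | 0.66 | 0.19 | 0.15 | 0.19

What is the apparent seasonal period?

4

The largest autocorrelation is r_4 = 0.66; the remaining lags stay at or below 0.32. The elevated value at lag 1 (0.32), dropping to 0.19 at lag 2, reflects decaying short-term dependence rather than seasonality.
The dominant spike at lag 4 indicates a seasonal period of 4.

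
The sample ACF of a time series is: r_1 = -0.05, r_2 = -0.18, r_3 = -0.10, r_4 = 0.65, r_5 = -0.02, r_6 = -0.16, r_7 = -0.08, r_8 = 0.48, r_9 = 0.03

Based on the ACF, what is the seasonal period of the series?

The largest autocorrelation is r_4 = 0.65, with a weaker echo at lag 8 (0.48); the remaining lags stay at or below 0.03.
The dominant spike at lag 4 indicates a seasonal period of 4.

4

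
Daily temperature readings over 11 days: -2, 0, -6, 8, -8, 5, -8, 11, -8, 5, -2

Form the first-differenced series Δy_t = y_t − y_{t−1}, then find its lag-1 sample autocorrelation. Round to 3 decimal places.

-0.928

First differences Δy: 2, -6, 14, -16, 13, -13, 19, -19, 13, -7
Mean of differences = 0.0000
Numerator Σ(Δy_t−Δȳ)(Δy_{t+1}−Δȳ) = -1643.0000
Denominator Σ(Δy_t−Δȳ)² = 1770.0000
r_1(Δy) = -1643.0000 / 1770.0000 = -0.928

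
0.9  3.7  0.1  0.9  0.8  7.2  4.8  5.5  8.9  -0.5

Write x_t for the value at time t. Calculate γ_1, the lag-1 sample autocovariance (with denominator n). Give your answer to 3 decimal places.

0.226

Mean x̄ = (0.9 + 3.7 + 0.1 + 0.9 + 0.8 + 7.2 + 4.8 + 5.5 + 8.9 − 0.5)/10 = 3.2300
Σ_{t=1}^{9}(x_t−x̄)(x_{t+1}−x̄) = 2.2601
γ_1 = 2.2601 / 10 = 0.226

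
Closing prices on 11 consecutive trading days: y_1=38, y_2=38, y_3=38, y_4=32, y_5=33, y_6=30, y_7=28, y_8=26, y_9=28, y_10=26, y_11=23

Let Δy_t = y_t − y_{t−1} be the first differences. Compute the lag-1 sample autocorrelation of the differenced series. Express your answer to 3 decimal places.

-0.438

First differences Δy: 0, 0, -6, 1, -3, -2, -2, 2, -2, -3
Mean of differences = -1.5000
Numerator Σ(Δy_t−Δȳ)(Δy_{t+1}−Δȳ) = -21.2500
Denominator Σ(Δy_t−Δȳ)² = 48.5000
r_1(Δy) = -21.2500 / 48.5000 = -0.438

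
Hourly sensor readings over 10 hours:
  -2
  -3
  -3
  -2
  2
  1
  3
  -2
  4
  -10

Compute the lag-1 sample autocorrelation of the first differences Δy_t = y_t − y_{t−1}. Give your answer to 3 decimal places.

First differences Δy: -1, 0, 1, 4, -1, 2, -5, 6, -14
Mean of differences = -0.8889
Numerator Σ(Δy_t−Δȳ)(Δy_{t+1}−Δȳ) = -120.5679
Denominator Σ(Δy_t−Δȳ)² = 272.8889
r_1(Δy) = -120.5679 / 272.8889 = -0.442

-0.442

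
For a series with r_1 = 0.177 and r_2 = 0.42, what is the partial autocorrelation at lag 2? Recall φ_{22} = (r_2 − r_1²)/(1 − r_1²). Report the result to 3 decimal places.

φ_{22} = (r_2 − r_1²) / (1 − r_1²)
r_1² = (0.177)² = 0.031329
Numerator = 0.42 − 0.0313 = 0.3887; denominator = 1 − 0.0313 = 0.9687
φ_{22} = 0.3887 / 0.9687 = 0.401

0.401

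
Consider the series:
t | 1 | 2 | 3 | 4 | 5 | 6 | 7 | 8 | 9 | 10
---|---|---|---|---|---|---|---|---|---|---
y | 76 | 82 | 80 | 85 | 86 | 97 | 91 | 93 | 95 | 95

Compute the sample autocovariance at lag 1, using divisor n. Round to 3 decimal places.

25.800

Mean ȳ = (76 + 82 + 80 + 85 + 86 + 97 + 91 + 93 + 95 + 95)/10 = 88.0000
Σ_{t=1}^{9}(y_t−ȳ)(y_{t+1}−ȳ) = 258.0000
γ_1 = 258.0000 / 10 = 25.800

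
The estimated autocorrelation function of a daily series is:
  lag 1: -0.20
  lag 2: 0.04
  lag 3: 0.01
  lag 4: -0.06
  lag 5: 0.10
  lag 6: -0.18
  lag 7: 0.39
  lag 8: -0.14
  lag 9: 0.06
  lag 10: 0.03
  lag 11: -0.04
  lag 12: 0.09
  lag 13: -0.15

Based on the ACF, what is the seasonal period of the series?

The largest autocorrelation is r_7 = 0.39; the remaining lags stay at or below 0.10.
The dominant spike at lag 7 indicates a seasonal period of 7.

7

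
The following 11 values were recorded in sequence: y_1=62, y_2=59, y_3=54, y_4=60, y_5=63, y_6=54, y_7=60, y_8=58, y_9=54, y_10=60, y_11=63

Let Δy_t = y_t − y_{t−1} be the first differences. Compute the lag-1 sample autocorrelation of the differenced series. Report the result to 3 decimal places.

First differences Δy: -3, -5, 6, 3, -9, 6, -2, -4, 6, 3
Mean of differences = 0.1000
Numerator Σ(Δy_t−Δȳ)(Δy_{t+1}−Δȳ) = -88.1100
Denominator Σ(Δy_t−Δȳ)² = 260.9000
r_1(Δy) = -88.1100 / 260.9000 = -0.338

-0.338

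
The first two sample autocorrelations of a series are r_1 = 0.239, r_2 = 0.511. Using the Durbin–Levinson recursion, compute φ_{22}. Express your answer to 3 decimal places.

0.481

φ_{22} = (r_2 − r_1²) / (1 − r_1²)
r_1² = (0.239)² = 0.057121
Numerator = 0.511 − 0.0571 = 0.4539; denominator = 1 − 0.0571 = 0.9429
φ_{22} = 0.4539 / 0.9429 = 0.481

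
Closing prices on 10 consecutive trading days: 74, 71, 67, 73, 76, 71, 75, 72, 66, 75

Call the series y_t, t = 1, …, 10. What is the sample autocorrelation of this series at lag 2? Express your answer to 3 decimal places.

Mean ȳ = (74 + 71 + 67 + 73 + 76 + 71 + 75 + 72 + 66 + 75)/10 = 72.0000
Numerator Σ_{t=1}^{8}(y_t−ȳ)(y_{t+2}−ȳ) = -38.0000
Denominator Σ(y_t−ȳ)² = 102.0000
r_2 = -38.0000 / 102.0000 = -0.373

-0.373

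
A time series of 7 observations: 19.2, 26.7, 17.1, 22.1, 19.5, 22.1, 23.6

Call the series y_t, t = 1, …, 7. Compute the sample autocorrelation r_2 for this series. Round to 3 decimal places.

0.297

Mean ȳ = (19.2 + 26.7 + 17.1 + 22.1 + 19.5 + 22.1 + 23.6)/7 = 21.4714
Deviations from mean: -2.2714, 5.2286, -4.3714, 0.6286, -1.9714, 0.6286, 2.1286
Numerator Σ_{t=1}^{5}(y_t−ȳ)(y_{t+2}−ȳ) = 18.0327
Denominator Σ(y_t−ȳ)² = 60.8143
r_2 = 18.0327 / 60.8143 = 0.297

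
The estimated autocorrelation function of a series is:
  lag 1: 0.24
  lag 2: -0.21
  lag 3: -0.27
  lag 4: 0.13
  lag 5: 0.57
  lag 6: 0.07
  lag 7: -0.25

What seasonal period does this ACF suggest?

5

The largest autocorrelation is r_5 = 0.57; the remaining lags stay at or below 0.24.
The dominant spike at lag 5 indicates a seasonal period of 5.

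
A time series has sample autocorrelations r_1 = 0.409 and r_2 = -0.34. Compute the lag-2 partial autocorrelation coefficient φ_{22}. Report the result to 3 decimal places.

-0.609

φ_{22} = (r_2 − r_1²) / (1 − r_1²)
r_1² = (0.409)² = 0.167281
Numerator = -0.34 − 0.1673 = -0.5073; denominator = 1 − 0.1673 = 0.8327
φ_{22} = -0.5073 / 0.8327 = -0.609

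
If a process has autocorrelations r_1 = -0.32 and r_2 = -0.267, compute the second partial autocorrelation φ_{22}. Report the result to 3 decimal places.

-0.412

φ_{22} = (r_2 − r_1²) / (1 − r_1²)
r_1² = (-0.32)² = 0.1024
Numerator = -0.267 − 0.1024 = -0.3694; denominator = 1 − 0.1024 = 0.8976
φ_{22} = -0.3694 / 0.8976 = -0.412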